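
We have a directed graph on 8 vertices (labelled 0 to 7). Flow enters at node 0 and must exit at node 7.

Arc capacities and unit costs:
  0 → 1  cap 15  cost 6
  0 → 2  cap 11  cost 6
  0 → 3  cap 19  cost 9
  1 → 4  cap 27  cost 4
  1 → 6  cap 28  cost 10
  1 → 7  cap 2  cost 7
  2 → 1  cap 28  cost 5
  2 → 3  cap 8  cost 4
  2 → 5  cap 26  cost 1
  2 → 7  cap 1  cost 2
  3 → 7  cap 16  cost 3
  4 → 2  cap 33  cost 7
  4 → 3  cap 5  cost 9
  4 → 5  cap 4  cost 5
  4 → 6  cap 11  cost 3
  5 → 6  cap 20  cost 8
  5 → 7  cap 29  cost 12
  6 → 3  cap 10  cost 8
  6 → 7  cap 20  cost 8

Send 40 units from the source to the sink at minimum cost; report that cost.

Minimum cost for 40 units: 647

shortest-cost path #1: 0→2→7 push 1 @ unit cost 8 (adds 8)
shortest-cost path #2: 0→3→7 push 16 @ unit cost 12 (adds 192)
shortest-cost path #3: 0→1→7 push 2 @ unit cost 13 (adds 26)
shortest-cost path #4: 0→2→5→7 push 10 @ unit cost 19 (adds 190)
shortest-cost path #5: 0→1→4→6→7 push 11 @ unit cost 21 (adds 231)
total cost = 647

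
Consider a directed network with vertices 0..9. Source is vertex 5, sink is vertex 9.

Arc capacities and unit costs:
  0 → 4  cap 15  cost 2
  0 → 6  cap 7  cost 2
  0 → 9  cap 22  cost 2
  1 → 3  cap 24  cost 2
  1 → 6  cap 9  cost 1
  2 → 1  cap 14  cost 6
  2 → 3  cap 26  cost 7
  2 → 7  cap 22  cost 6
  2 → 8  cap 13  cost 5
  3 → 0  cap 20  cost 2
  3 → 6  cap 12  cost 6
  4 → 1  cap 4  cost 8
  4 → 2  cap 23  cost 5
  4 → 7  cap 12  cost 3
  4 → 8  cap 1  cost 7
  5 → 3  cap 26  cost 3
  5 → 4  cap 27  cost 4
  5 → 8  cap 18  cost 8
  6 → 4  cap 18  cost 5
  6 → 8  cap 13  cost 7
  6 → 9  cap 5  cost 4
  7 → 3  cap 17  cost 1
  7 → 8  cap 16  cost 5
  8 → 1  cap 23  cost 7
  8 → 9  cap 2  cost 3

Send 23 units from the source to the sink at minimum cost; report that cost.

Minimum cost for 23 units: 175

shortest-cost path #1: 5→3→0→9 push 20 @ unit cost 7 (adds 140)
shortest-cost path #2: 5→8→9 push 2 @ unit cost 11 (adds 22)
shortest-cost path #3: 5→3→6→9 push 1 @ unit cost 13 (adds 13)
total cost = 175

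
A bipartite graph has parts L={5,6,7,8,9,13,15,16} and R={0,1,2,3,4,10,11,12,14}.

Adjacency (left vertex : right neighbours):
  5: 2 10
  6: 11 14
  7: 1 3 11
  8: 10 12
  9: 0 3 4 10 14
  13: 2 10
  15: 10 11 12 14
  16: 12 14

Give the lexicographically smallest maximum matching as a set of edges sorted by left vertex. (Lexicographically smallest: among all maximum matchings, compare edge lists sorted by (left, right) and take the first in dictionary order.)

|M| = 7 (so the lex-smallest maximum matching has 7 edges)
process left vertices in ascending order; for each, take the smallest-labelled available neighbour that still permits 7 edges overall, or leave it unmatched if none does
lex-smallest matching: {5-2, 6-11, 7-1, 8-10, 9-0, 15-12, 16-14}

Lex-smallest maximum matching: {(5,2), (6,11), (7,1), (8,10), (9,0), (15,12), (16,14)}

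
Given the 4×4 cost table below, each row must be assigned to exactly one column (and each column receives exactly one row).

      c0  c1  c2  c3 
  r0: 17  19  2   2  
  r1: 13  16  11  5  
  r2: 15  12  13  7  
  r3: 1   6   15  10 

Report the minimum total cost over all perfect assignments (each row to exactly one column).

optimal assignment: row0→col2 (cost 2), row1→col3 (cost 5), row2→col1 (cost 12), row3→col0 (cost 1)
total = 2 + 5 + 12 + 1 = 20

Minimum assignment cost: 20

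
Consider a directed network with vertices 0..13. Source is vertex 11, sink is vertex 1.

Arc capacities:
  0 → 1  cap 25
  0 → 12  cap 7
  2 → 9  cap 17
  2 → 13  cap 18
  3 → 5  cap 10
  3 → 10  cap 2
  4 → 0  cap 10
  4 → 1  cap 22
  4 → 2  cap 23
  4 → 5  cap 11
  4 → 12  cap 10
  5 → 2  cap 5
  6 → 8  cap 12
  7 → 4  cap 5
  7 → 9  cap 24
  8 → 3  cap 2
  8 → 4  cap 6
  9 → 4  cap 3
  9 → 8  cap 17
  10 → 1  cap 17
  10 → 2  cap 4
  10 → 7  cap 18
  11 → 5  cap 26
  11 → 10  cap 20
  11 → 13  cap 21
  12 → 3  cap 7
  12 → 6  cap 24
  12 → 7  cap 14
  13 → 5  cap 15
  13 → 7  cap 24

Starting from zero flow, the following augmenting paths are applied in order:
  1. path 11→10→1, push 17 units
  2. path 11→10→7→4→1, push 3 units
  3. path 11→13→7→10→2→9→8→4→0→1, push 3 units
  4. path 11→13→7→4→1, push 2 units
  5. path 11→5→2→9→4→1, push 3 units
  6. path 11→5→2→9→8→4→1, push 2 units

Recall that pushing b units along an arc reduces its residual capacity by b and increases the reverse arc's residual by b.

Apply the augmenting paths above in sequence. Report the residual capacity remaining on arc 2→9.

after path 1 (11→10→1, push 17): res(2,9)=17
after path 2 (11→10→7→4→1, push 3): res(2,9)=17
after path 3 (11→13→7→10→2→9→8→4→0→1, push 3): res(2,9)=14
after path 4 (11→13→7→4→1, push 2): res(2,9)=14
after path 5 (11→5→2→9→4→1, push 3): res(2,9)=11
after path 6 (11→5→2→9→8→4→1, push 2): res(2,9)=9

Residual capacity of (2,9): 9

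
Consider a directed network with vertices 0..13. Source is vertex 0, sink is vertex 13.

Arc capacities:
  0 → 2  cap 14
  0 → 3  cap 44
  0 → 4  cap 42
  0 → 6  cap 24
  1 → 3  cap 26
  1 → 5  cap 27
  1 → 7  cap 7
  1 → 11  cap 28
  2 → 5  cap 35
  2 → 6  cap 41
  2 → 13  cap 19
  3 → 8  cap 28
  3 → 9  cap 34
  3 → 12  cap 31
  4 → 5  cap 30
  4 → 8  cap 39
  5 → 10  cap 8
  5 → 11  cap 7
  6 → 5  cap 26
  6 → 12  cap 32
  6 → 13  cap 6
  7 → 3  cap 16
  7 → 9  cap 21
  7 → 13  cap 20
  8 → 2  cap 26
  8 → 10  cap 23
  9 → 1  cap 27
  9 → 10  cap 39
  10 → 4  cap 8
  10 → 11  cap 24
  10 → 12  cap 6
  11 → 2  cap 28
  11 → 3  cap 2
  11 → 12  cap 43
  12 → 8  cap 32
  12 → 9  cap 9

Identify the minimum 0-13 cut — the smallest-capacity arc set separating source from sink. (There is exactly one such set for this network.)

augment #1: 0→2→13 push 14
augment #2: 0→6→13 push 6
augment #3: 0→3→8→2→13 push 5
augment #4: 0→3→9→1→7→13 push 7
max flow = 32; residual-reachable set from 0 gives S-side
cut edges (S→T): {(1,7), (2,13), (6,13)} total cap 32

Min-cut arcs: {(1,7), (2,13), (6,13)} (total capacity 32)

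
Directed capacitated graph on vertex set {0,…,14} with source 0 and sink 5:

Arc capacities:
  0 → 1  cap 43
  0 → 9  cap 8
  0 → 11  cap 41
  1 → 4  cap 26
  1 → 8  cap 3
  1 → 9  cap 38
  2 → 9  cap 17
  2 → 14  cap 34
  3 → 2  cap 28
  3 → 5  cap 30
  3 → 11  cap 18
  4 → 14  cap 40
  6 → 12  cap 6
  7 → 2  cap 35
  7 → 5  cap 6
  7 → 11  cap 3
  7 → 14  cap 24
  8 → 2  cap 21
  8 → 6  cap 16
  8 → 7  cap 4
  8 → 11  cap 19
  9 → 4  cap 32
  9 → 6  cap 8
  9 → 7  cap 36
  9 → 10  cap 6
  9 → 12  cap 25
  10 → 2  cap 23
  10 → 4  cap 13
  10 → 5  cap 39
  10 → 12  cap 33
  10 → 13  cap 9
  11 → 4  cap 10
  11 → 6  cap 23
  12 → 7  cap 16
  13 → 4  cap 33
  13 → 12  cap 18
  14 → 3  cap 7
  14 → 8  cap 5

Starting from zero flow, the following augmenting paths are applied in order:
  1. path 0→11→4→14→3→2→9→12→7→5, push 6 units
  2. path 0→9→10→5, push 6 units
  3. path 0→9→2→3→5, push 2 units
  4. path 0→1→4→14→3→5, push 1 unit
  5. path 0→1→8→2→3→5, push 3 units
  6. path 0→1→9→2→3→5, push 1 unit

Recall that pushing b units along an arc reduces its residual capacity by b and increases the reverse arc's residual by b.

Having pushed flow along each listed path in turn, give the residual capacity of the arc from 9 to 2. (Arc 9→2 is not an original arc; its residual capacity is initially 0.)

Residual capacity of (9,2): 3

after path 1 (0→11→4→14→3→2→9→12→7→5, push 6): res(9,2)=6
after path 2 (0→9→10→5, push 6): res(9,2)=6
after path 3 (0→9→2→3→5, push 2): res(9,2)=4
after path 4 (0→1→4→14→3→5, push 1): res(9,2)=4
after path 5 (0→1→8→2→3→5, push 3): res(9,2)=4
after path 6 (0→1→9→2→3→5, push 1): res(9,2)=3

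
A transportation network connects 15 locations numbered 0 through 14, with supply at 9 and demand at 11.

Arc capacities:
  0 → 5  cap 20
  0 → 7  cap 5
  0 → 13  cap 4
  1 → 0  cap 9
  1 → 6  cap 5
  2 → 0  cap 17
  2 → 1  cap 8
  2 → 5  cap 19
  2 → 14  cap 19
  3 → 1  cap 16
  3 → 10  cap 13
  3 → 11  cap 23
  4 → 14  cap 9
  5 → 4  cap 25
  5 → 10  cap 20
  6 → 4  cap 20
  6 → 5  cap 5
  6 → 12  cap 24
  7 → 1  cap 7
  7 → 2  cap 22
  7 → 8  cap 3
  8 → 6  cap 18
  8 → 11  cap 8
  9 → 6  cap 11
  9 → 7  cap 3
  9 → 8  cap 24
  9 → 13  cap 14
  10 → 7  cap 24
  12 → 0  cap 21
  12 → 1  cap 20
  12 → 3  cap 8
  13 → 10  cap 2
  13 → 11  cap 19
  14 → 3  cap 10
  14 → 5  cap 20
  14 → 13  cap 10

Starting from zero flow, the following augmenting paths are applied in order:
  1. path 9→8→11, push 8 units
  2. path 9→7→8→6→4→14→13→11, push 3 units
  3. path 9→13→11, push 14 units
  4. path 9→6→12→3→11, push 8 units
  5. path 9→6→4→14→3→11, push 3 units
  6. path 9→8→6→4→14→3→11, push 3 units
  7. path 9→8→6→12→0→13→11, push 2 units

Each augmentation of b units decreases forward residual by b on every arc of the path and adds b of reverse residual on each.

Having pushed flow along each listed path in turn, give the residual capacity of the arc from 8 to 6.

after path 1 (9→8→11, push 8): res(8,6)=18
after path 2 (9→7→8→6→4→14→13→11, push 3): res(8,6)=15
after path 3 (9→13→11, push 14): res(8,6)=15
after path 4 (9→6→12→3→11, push 8): res(8,6)=15
after path 5 (9→6→4→14→3→11, push 3): res(8,6)=15
after path 6 (9→8→6→4→14→3→11, push 3): res(8,6)=12
after path 7 (9→8→6→12→0→13→11, push 2): res(8,6)=10

Residual capacity of (8,6): 10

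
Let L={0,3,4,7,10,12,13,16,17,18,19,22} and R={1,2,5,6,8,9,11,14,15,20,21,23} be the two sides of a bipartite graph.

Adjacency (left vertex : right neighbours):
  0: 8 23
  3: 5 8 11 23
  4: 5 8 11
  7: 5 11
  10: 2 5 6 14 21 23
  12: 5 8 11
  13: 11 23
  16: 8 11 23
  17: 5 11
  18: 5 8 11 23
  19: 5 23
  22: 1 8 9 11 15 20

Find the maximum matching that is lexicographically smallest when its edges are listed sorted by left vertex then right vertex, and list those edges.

|M| = 6 (so the lex-smallest maximum matching has 6 edges)
process left vertices in ascending order; for each, take the smallest-labelled available neighbour that still permits 6 edges overall, or leave it unmatched if none does
lex-smallest matching: {0-8, 3-5, 4-11, 10-2, 13-23, 22-1}

Lex-smallest maximum matching: {(0,8), (3,5), (4,11), (10,2), (13,23), (22,1)}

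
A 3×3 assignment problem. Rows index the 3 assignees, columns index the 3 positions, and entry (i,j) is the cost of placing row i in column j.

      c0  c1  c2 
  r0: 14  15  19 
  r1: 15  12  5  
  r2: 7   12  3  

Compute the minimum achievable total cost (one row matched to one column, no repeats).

Minimum assignment cost: 27

optimal assignment: row0→col1 (cost 15), row1→col2 (cost 5), row2→col0 (cost 7)
total = 15 + 5 + 7 = 27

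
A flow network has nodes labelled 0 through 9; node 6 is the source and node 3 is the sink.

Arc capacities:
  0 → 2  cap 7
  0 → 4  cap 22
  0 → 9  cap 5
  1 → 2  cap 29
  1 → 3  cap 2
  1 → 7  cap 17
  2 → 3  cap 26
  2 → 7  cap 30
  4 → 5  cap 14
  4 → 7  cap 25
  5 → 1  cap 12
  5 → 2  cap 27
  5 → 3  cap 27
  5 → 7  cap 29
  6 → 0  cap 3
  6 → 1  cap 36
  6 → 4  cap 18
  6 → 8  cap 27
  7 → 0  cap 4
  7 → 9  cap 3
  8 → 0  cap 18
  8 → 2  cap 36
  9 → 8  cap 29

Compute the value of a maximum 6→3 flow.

augment #1: 6→1→3 bottleneck 2, total now 2
augment #2: 6→0→2→3 bottleneck 3, total now 5
augment #3: 6→1→2→3 bottleneck 23, total now 28
augment #4: 6→4→5→3 bottleneck 14, total now 42

Maximum flow value: 42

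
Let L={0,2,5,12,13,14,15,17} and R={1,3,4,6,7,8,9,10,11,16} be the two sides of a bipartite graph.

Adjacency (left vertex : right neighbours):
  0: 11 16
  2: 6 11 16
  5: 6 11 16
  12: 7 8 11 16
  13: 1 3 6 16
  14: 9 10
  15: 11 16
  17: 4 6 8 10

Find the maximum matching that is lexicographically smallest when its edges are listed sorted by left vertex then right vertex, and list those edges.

Lex-smallest maximum matching: {(0,11), (2,6), (5,16), (12,7), (13,1), (14,9), (17,4)}

|M| = 7 (so the lex-smallest maximum matching has 7 edges)
process left vertices in ascending order; for each, take the smallest-labelled available neighbour that still permits 7 edges overall, or leave it unmatched if none does
lex-smallest matching: {0-11, 2-6, 5-16, 12-7, 13-1, 14-9, 17-4}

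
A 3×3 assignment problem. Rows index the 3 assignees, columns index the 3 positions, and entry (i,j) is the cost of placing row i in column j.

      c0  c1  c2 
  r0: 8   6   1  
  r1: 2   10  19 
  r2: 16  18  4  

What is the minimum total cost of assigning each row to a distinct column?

optimal assignment: row0→col1 (cost 6), row1→col0 (cost 2), row2→col2 (cost 4)
total = 6 + 2 + 4 = 12

Minimum assignment cost: 12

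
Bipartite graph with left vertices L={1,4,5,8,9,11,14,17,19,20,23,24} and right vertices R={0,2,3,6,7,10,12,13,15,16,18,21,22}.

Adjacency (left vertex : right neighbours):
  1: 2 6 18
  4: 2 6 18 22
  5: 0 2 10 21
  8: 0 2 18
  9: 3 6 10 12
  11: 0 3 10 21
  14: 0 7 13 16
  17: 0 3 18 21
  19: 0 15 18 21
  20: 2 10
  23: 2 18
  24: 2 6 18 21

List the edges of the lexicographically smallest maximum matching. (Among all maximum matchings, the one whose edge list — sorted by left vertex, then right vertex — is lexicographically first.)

|M| = 11 (so the lex-smallest maximum matching has 11 edges)
process left vertices in ascending order; for each, take the smallest-labelled available neighbour that still permits 11 edges overall, or leave it unmatched if none does
lex-smallest matching: {1-2, 4-22, 5-0, 8-18, 9-12, 11-3, 14-7, 17-21, 19-15, 20-10, 24-6}

Lex-smallest maximum matching: {(1,2), (4,22), (5,0), (8,18), (9,12), (11,3), (14,7), (17,21), (19,15), (20,10), (24,6)}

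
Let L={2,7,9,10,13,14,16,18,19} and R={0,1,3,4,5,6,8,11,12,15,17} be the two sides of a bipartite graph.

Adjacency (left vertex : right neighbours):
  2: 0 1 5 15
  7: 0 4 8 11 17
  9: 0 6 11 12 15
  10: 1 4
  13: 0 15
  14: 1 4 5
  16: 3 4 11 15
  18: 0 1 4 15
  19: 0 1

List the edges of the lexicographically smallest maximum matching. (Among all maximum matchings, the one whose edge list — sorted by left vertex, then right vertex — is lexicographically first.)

|M| = 8 (so the lex-smallest maximum matching has 8 edges)
process left vertices in ascending order; for each, take the smallest-labelled available neighbour that still permits 8 edges overall, or leave it unmatched if none does
lex-smallest matching: {2-0, 7-8, 9-6, 10-1, 13-15, 14-5, 16-3, 18-4}

Lex-smallest maximum matching: {(2,0), (7,8), (9,6), (10,1), (13,15), (14,5), (16,3), (18,4)}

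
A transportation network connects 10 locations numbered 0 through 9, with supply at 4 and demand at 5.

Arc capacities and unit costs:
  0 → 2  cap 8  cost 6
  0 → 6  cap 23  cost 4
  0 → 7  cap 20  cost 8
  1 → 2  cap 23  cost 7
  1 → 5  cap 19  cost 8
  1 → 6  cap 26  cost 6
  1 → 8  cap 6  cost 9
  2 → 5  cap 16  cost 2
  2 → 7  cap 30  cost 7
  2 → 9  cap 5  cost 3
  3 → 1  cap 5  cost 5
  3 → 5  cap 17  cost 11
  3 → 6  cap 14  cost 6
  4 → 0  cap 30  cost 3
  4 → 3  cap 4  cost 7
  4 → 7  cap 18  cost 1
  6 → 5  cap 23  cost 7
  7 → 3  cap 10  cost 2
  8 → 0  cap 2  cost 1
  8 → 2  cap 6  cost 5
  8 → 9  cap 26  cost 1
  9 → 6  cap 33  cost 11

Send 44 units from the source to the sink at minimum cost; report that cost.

Minimum cost for 44 units: 608

shortest-cost path #1: 4→0→2→5 push 8 @ unit cost 11 (adds 88)
shortest-cost path #2: 4→7→3→5 push 10 @ unit cost 14 (adds 140)
shortest-cost path #3: 4→0→6→5 push 22 @ unit cost 14 (adds 308)
shortest-cost path #4: 4→3→5 push 4 @ unit cost 18 (adds 72)
total cost = 608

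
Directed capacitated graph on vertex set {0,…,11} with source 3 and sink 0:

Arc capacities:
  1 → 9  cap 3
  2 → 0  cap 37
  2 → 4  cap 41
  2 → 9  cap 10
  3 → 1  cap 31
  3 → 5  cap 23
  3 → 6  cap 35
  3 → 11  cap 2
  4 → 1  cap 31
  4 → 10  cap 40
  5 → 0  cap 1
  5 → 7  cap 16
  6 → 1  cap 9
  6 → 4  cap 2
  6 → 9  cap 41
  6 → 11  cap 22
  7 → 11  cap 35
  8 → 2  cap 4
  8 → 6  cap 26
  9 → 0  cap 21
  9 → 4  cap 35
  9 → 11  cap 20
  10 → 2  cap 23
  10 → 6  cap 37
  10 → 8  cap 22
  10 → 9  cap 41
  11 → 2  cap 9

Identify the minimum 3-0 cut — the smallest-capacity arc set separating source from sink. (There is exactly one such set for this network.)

Min-cut arcs: {(1,9), (3,6), (5,0), (11,2)} (total capacity 48)

augment #1: 3→5→0 push 1
augment #2: 3→1→9→0 push 3
augment #3: 3→6→9→0 push 18
augment #4: 3→11→2→0 push 2
augment #5: 3→6→11→2→0 push 7
augment #6: 3→6→4→10→2→0 push 2
augment #7: 3→6→9→4→10→2→0 push 8
augment #8: 3→5→7→11→6→9→4→10→2→0 push 7
max flow = 48; residual-reachable set from 3 gives S-side
cut edges (S→T): {(1,9), (3,6), (5,0), (11,2)} total cap 48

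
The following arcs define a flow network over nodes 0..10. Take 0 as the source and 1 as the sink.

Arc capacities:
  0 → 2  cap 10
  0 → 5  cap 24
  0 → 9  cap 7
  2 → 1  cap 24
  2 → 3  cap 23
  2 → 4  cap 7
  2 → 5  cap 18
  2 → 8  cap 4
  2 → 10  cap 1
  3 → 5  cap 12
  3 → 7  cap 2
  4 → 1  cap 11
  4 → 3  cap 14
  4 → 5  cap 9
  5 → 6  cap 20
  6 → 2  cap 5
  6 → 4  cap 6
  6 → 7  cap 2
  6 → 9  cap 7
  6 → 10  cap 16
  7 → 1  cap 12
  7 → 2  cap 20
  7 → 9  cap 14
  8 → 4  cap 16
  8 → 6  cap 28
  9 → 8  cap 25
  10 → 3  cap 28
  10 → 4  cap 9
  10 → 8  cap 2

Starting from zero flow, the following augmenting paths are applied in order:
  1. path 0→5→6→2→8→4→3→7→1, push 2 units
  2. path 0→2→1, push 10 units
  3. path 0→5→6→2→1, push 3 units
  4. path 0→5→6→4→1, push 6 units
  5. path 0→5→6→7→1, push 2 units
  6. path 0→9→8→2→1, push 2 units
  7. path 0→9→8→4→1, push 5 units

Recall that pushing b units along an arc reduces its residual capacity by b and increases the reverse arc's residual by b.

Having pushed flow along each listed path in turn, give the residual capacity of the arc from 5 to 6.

Residual capacity of (5,6): 7

after path 1 (0→5→6→2→8→4→3→7→1, push 2): res(5,6)=18
after path 2 (0→2→1, push 10): res(5,6)=18
after path 3 (0→5→6→2→1, push 3): res(5,6)=15
after path 4 (0→5→6→4→1, push 6): res(5,6)=9
after path 5 (0→5→6→7→1, push 2): res(5,6)=7
after path 6 (0→9→8→2→1, push 2): res(5,6)=7
after path 7 (0→9→8→4→1, push 5): res(5,6)=7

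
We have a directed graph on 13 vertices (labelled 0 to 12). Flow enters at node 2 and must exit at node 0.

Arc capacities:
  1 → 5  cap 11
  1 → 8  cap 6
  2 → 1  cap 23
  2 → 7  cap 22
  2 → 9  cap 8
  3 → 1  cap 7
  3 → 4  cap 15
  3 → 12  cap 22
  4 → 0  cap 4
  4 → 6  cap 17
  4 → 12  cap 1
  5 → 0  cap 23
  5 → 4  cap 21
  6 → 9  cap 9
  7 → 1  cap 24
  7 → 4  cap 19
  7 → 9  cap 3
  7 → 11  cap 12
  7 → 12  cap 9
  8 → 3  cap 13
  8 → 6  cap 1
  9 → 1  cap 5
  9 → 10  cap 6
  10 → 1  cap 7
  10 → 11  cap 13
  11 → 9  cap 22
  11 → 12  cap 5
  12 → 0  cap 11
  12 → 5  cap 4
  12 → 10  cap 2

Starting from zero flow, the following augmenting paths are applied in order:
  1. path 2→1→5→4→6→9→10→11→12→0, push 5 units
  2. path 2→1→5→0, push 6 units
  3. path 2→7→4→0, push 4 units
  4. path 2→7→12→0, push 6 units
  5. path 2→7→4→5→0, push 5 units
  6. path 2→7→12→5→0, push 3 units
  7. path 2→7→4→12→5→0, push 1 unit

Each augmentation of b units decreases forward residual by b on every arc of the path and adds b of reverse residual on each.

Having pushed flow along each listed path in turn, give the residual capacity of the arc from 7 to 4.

Residual capacity of (7,4): 9

after path 1 (2→1→5→4→6→9→10→11→12→0, push 5): res(7,4)=19
after path 2 (2→1→5→0, push 6): res(7,4)=19
after path 3 (2→7→4→0, push 4): res(7,4)=15
after path 4 (2→7→12→0, push 6): res(7,4)=15
after path 5 (2→7→4→5→0, push 5): res(7,4)=10
after path 6 (2→7→12→5→0, push 3): res(7,4)=10
after path 7 (2→7→4→12→5→0, push 1): res(7,4)=9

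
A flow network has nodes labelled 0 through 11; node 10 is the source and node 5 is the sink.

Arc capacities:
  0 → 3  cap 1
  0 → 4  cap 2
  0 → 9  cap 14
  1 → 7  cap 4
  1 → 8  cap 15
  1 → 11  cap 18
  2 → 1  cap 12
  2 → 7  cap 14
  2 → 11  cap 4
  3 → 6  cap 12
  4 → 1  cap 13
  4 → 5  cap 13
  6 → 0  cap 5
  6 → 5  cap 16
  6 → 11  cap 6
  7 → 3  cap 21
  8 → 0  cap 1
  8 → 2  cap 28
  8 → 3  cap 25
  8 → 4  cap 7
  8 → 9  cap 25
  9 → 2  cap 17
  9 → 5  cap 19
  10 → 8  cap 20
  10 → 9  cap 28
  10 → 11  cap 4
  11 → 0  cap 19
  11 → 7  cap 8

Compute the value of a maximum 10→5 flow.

augment #1: 10→9→5 bottleneck 19, total now 19
augment #2: 10→8→4→5 bottleneck 7, total now 26
augment #3: 10→8→0→4→5 bottleneck 1, total now 27
augment #4: 10→8→3→6→5 bottleneck 12, total now 39
augment #5: 10→11→0→4→5 bottleneck 1, total now 40

Maximum flow value: 40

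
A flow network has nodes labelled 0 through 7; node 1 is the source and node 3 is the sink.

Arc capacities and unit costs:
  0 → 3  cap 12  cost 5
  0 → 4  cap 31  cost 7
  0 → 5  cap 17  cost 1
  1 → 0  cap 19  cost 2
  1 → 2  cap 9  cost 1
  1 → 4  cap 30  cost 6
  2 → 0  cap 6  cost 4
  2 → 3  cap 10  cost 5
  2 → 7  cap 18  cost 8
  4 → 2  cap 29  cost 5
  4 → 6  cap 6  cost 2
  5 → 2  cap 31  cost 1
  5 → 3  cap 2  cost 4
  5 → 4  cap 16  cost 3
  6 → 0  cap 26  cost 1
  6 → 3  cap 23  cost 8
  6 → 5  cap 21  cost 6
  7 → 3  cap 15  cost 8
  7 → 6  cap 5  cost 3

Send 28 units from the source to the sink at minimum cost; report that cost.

shortest-cost path #1: 1→2→3 push 9 @ unit cost 6 (adds 54)
shortest-cost path #2: 1→0→3 push 12 @ unit cost 7 (adds 84)
shortest-cost path #3: 1→0→5→3 push 2 @ unit cost 7 (adds 14)
shortest-cost path #4: 1→0→5→2→3 push 1 @ unit cost 9 (adds 9)
shortest-cost path #5: 1→4→6→3 push 4 @ unit cost 16 (adds 64)
total cost = 225

Minimum cost for 28 units: 225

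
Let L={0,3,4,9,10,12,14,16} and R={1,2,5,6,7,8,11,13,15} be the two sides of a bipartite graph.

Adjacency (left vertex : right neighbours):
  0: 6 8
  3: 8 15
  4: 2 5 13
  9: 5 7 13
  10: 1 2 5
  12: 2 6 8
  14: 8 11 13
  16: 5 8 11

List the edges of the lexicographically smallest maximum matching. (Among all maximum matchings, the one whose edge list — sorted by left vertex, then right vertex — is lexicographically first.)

|M| = 8 (so the lex-smallest maximum matching has 8 edges)
process left vertices in ascending order; for each, take the smallest-labelled available neighbour that still permits 8 edges overall, or leave it unmatched if none does
lex-smallest matching: {0-6, 3-8, 4-5, 9-7, 10-1, 12-2, 14-13, 16-11}

Lex-smallest maximum matching: {(0,6), (3,8), (4,5), (9,7), (10,1), (12,2), (14,13), (16,11)}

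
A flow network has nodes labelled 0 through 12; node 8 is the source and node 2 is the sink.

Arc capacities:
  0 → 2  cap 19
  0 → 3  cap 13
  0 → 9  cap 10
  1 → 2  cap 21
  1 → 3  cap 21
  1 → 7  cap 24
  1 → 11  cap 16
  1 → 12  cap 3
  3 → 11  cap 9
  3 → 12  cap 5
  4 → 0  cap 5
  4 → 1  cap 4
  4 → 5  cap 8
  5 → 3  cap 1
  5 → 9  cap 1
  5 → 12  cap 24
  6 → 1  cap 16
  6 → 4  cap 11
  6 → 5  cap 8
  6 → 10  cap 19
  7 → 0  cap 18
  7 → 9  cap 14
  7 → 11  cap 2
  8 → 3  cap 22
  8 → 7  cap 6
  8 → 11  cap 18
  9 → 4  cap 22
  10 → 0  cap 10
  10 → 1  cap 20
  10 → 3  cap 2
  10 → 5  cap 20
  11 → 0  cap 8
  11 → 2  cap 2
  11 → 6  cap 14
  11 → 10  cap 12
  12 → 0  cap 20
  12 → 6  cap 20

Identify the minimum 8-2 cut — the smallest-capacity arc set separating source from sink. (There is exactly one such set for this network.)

augment #1: 8→11→2 push 2
augment #2: 8→7→0→2 push 6
augment #3: 8→11→0→2 push 8
augment #4: 8→3→12→0→2 push 5
augment #5: 8→11→6→1→2 push 8
augment #6: 8→3→11→6→1→2 push 6
augment #7: 8→3→11→10→1→2 push 3
max flow = 38; residual-reachable set from 8 gives S-side
cut edges (S→T): {(3,11), (3,12), (8,7), (8,11)} total cap 38

Min-cut arcs: {(3,11), (3,12), (8,7), (8,11)} (total capacity 38)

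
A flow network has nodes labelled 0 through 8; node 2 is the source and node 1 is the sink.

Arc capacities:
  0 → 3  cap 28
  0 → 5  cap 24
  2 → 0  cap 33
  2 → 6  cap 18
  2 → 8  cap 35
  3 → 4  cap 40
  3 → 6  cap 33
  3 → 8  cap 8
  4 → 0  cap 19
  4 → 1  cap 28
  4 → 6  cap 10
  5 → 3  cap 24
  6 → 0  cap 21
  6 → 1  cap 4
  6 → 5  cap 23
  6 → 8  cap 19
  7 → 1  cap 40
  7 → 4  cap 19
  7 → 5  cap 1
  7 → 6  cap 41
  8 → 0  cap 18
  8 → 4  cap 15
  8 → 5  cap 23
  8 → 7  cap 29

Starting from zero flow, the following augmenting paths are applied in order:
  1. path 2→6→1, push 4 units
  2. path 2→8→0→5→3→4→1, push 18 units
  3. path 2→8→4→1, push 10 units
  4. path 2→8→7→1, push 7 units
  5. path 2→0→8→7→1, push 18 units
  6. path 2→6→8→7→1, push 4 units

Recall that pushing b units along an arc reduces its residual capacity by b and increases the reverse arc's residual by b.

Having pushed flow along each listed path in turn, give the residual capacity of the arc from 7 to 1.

after path 1 (2→6→1, push 4): res(7,1)=40
after path 2 (2→8→0→5→3→4→1, push 18): res(7,1)=40
after path 3 (2→8→4→1, push 10): res(7,1)=40
after path 4 (2→8→7→1, push 7): res(7,1)=33
after path 5 (2→0→8→7→1, push 18): res(7,1)=15
after path 6 (2→6→8→7→1, push 4): res(7,1)=11

Residual capacity of (7,1): 11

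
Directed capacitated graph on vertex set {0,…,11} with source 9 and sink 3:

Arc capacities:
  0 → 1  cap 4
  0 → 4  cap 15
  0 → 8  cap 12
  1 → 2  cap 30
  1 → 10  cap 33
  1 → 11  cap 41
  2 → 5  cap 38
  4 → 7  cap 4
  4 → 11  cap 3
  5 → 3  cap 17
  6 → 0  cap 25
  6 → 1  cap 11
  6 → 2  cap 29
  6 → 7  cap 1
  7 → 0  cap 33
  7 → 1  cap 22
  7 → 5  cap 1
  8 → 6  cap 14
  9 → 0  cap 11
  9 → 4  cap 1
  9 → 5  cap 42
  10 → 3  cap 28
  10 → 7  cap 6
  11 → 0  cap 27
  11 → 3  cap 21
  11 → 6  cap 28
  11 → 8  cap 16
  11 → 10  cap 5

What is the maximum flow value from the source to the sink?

Maximum flow value: 29

augment #1: 9→5→3 bottleneck 17, total now 17
augment #2: 9→4→11→3 bottleneck 1, total now 18
augment #3: 9→0→1→10→3 bottleneck 4, total now 22
augment #4: 9→0→4→11→3 bottleneck 2, total now 24
augment #5: 9→0→4→7→1→10→3 bottleneck 4, total now 28
augment #6: 9→0→8→6→1→10→3 bottleneck 1, total now 29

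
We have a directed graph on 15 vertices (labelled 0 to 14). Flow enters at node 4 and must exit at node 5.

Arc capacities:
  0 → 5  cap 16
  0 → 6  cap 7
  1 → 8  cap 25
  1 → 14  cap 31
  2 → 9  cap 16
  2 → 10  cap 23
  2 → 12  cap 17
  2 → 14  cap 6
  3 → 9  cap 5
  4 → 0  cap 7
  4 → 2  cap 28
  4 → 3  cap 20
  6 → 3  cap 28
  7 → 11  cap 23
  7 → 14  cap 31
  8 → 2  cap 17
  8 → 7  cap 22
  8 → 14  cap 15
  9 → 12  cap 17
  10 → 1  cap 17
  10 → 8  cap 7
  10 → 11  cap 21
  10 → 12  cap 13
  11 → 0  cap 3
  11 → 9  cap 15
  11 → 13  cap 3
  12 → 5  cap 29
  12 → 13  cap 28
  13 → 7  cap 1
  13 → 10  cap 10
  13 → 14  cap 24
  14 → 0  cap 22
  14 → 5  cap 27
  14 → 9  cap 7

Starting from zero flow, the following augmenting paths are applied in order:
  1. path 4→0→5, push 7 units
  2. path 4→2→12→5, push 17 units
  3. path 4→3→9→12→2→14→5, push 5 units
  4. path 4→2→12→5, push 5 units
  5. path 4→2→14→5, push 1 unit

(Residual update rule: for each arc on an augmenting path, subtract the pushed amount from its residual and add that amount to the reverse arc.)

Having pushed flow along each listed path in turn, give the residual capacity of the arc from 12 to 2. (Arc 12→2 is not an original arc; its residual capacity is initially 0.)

after path 1 (4→0→5, push 7): res(12,2)=0
after path 2 (4→2→12→5, push 17): res(12,2)=17
after path 3 (4→3→9→12→2→14→5, push 5): res(12,2)=12
after path 4 (4→2→12→5, push 5): res(12,2)=17
after path 5 (4→2→14→5, push 1): res(12,2)=17

Residual capacity of (12,2): 17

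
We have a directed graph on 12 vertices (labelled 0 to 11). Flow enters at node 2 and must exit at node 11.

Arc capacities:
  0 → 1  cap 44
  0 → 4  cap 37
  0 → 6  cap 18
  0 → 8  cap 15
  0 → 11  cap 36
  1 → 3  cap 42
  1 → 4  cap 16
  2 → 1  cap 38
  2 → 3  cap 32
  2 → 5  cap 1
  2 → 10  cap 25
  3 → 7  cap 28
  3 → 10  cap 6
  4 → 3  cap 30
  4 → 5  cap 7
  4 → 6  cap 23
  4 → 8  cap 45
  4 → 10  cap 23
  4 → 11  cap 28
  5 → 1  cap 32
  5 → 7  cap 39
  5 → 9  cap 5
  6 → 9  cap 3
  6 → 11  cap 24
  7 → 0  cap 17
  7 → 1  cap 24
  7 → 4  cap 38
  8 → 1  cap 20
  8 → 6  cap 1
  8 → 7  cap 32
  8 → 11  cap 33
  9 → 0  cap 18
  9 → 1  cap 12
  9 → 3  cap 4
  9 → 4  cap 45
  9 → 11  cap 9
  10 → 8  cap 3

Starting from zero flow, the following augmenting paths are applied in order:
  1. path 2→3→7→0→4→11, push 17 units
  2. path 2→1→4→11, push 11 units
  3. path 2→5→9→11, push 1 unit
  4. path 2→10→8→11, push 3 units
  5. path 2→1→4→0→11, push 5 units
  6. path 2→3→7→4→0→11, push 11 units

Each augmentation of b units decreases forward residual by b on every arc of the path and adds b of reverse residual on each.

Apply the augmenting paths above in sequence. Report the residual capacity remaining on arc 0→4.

after path 1 (2→3→7→0→4→11, push 17): res(0,4)=20
after path 2 (2→1→4→11, push 11): res(0,4)=20
after path 3 (2→5→9→11, push 1): res(0,4)=20
after path 4 (2→10→8→11, push 3): res(0,4)=20
after path 5 (2→1→4→0→11, push 5): res(0,4)=25
after path 6 (2→3→7→4→0→11, push 11): res(0,4)=36

Residual capacity of (0,4): 36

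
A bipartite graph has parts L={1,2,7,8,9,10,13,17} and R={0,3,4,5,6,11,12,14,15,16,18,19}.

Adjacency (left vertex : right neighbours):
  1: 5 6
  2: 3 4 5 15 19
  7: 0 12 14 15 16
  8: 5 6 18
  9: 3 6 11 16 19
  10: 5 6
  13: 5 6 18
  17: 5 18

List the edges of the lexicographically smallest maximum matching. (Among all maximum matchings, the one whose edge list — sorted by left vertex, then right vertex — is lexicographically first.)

|M| = 6 (so the lex-smallest maximum matching has 6 edges)
process left vertices in ascending order; for each, take the smallest-labelled available neighbour that still permits 6 edges overall, or leave it unmatched if none does
lex-smallest matching: {1-5, 2-3, 7-0, 8-6, 9-11, 13-18}

Lex-smallest maximum matching: {(1,5), (2,3), (7,0), (8,6), (9,11), (13,18)}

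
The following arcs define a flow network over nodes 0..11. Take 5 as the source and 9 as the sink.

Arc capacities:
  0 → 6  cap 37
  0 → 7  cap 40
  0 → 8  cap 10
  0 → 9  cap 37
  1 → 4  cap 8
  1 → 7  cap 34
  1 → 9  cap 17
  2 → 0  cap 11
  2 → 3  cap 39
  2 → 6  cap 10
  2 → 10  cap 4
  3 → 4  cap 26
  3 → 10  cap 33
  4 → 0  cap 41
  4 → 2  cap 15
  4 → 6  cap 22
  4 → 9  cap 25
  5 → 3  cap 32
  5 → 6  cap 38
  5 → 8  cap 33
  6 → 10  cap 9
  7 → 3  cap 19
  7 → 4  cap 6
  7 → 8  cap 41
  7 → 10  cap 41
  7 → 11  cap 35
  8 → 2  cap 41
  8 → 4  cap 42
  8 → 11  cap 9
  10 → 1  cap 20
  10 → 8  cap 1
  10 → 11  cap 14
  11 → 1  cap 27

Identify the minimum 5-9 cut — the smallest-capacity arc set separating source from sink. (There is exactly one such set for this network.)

augment #1: 5→3→4→9 push 25
augment #2: 5→3→4→0→9 push 1
augment #3: 5→3→10→1→9 push 6
augment #4: 5→6→10→1→9 push 9
augment #5: 5→8→2→0→9 push 11
augment #6: 5→8→4→0→9 push 22
max flow = 74; residual-reachable set from 5 gives S-side
cut edges (S→T): {(5,3), (5,8), (6,10)} total cap 74

Min-cut arcs: {(5,3), (5,8), (6,10)} (total capacity 74)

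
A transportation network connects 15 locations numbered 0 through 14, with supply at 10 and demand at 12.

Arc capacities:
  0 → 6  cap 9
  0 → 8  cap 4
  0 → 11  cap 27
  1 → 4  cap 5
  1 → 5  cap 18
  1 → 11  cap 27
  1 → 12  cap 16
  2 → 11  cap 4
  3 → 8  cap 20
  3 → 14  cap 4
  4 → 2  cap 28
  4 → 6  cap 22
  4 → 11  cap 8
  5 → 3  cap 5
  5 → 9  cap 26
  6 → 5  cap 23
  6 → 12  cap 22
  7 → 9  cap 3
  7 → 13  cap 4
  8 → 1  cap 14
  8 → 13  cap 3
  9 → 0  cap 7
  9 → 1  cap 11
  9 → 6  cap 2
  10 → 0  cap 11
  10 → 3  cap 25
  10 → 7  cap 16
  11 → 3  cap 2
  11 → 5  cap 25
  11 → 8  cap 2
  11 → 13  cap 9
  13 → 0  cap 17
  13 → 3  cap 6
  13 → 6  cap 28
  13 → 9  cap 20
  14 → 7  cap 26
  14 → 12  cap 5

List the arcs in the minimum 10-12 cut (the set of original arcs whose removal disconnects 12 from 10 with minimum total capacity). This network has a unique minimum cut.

Min-cut arcs: {(3,14), (7,9), (7,13), (8,1), (8,13), (10,0)} (total capacity 39)

augment #1: 10→0→6→12 push 9
augment #2: 10→3→14→12 push 4
augment #3: 10→0→8→1→12 push 2
augment #4: 10→3→8→1→12 push 12
augment #5: 10→7→9→1→12 push 2
augment #6: 10→7→9→6→12 push 1
augment #7: 10→7→13→6→12 push 4
augment #8: 10→3→8→13→6→12 push 3
augment #9: 10→3→8→0→11→13→6→12 push 2
max flow = 39; residual-reachable set from 10 gives S-side
cut edges (S→T): {(3,14), (7,9), (7,13), (8,1), (8,13), (10,0)} total cap 39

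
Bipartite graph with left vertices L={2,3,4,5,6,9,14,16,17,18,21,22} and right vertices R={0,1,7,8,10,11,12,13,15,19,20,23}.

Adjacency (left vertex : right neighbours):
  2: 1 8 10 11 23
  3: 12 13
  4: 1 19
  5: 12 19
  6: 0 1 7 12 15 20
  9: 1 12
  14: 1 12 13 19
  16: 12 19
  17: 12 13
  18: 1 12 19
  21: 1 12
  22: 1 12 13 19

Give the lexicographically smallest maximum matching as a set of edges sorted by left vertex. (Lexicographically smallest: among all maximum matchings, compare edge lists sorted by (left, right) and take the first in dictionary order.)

|M| = 6 (so the lex-smallest maximum matching has 6 edges)
process left vertices in ascending order; for each, take the smallest-labelled available neighbour that still permits 6 edges overall, or leave it unmatched if none does
lex-smallest matching: {2-8, 3-12, 4-1, 5-19, 6-0, 14-13}

Lex-smallest maximum matching: {(2,8), (3,12), (4,1), (5,19), (6,0), (14,13)}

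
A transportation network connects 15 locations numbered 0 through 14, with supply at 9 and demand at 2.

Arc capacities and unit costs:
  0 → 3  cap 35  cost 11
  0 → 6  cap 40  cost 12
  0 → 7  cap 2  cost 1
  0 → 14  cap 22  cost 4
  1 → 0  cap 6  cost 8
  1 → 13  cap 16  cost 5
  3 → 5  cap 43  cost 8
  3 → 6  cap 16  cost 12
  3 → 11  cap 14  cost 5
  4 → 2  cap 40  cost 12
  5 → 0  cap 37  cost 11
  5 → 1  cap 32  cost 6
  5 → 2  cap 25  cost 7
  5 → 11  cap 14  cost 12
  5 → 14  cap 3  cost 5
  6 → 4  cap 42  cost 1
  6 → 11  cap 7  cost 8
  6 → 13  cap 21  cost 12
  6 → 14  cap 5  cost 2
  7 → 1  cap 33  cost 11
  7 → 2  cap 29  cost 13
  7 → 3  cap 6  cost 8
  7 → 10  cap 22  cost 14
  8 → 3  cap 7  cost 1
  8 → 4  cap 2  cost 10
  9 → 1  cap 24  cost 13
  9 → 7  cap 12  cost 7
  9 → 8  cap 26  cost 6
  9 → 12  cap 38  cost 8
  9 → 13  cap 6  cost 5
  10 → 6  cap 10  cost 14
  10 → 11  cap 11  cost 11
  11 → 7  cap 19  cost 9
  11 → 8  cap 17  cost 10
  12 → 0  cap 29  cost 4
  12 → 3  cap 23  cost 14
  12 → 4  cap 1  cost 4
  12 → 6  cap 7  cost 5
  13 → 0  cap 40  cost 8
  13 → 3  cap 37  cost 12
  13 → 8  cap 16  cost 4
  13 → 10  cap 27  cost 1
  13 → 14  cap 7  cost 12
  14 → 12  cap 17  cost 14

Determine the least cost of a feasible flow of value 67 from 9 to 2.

shortest-cost path #1: 9→7→2 push 12 @ unit cost 20 (adds 240)
shortest-cost path #2: 9→8→3→5→2 push 7 @ unit cost 22 (adds 154)
shortest-cost path #3: 9→12→4→2 push 1 @ unit cost 24 (adds 24)
shortest-cost path #4: 9→12→0→7→2 push 2 @ unit cost 26 (adds 52)
shortest-cost path #5: 9→12→6→4→2 push 7 @ unit cost 26 (adds 182)
shortest-cost path #6: 9→8→4→2 push 2 @ unit cost 28 (adds 56)
shortest-cost path #7: 9→13→3→5→2 push 6 @ unit cost 32 (adds 192)
shortest-cost path #8: 9→12→3→5→2 push 12 @ unit cost 37 (adds 444)
shortest-cost path #9: 9→12→0→6→4→2 push 16 @ unit cost 37 (adds 592)
shortest-cost path #10: 9→1→13→3→12→0→6→4→2 push 2 @ unit cost 45 (adds 90)
total cost = 2026

Minimum cost for 67 units: 2026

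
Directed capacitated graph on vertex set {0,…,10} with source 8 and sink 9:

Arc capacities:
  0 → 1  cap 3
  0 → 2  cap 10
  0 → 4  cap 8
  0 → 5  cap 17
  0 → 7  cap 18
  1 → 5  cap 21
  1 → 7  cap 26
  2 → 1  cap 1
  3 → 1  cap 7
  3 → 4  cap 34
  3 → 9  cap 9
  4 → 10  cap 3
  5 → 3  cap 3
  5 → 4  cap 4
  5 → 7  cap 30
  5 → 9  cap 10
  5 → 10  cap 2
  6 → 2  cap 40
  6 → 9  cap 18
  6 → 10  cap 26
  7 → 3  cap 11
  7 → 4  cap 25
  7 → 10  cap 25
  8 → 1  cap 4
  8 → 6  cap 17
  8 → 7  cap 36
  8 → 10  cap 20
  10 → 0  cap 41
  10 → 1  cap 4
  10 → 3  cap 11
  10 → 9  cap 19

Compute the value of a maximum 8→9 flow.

Maximum flow value: 55

augment #1: 8→6→9 bottleneck 17, total now 17
augment #2: 8→10→9 bottleneck 19, total now 36
augment #3: 8→1→5→9 bottleneck 4, total now 40
augment #4: 8→7→3→9 bottleneck 9, total now 49
augment #5: 8→10→0→5→9 bottleneck 1, total now 50
augment #6: 8→7→3→1→5→9 bottleneck 2, total now 52
augment #7: 8→7→10→0→5→9 bottleneck 3, total now 55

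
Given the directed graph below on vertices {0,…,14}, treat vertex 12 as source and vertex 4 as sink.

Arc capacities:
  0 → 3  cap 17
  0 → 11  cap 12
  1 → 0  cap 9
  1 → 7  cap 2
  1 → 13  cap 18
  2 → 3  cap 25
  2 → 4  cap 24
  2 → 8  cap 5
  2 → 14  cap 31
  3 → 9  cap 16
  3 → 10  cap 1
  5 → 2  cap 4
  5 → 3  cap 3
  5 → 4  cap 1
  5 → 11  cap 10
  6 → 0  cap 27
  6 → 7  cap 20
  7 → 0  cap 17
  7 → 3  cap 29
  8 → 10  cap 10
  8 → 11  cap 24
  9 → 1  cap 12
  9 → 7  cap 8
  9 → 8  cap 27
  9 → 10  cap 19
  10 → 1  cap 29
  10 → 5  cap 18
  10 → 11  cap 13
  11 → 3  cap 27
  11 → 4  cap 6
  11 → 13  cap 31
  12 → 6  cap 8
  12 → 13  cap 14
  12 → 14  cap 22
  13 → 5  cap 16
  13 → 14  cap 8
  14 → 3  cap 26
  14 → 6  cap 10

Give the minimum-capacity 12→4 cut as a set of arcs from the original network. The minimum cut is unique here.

Min-cut arcs: {(5,2), (5,4), (11,4)} (total capacity 11)

augment #1: 12→13→5→4 push 1
augment #2: 12→6→0→11→4 push 6
augment #3: 12→13→5→2→4 push 4
max flow = 11; residual-reachable set from 12 gives S-side
cut edges (S→T): {(5,2), (5,4), (11,4)} total cap 11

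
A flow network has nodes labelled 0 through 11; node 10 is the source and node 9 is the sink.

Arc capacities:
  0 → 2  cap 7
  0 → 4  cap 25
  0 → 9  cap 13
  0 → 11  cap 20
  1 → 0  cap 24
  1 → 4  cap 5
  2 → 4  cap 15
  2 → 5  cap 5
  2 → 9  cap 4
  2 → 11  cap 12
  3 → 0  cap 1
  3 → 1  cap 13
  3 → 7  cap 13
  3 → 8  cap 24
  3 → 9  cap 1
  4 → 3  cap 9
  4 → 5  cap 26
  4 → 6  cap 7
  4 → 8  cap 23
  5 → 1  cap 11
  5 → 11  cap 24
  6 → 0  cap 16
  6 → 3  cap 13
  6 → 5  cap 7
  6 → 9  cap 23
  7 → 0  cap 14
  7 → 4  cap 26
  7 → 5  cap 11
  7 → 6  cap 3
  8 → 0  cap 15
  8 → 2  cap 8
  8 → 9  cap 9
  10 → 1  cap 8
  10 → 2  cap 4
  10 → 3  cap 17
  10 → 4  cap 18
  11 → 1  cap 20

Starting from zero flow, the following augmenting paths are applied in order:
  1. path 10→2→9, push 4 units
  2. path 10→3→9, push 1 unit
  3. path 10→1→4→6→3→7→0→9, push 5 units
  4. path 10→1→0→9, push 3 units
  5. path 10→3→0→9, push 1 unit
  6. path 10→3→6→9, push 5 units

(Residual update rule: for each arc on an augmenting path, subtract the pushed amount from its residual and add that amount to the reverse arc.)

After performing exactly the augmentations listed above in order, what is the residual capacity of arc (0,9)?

Residual capacity of (0,9): 4

after path 1 (10→2→9, push 4): res(0,9)=13
after path 2 (10→3→9, push 1): res(0,9)=13
after path 3 (10→1→4→6→3→7→0→9, push 5): res(0,9)=8
after path 4 (10→1→0→9, push 3): res(0,9)=5
after path 5 (10→3→0→9, push 1): res(0,9)=4
after path 6 (10→3→6→9, push 5): res(0,9)=4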